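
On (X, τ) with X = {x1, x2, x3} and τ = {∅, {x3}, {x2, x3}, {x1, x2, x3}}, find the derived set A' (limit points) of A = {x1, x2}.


A' = {x1}

For each x ∈ X, list the open sets U ∈ τ with x ∈ U, then check whether U ∩ (A ∖ {x}) ≠ ∅ for every such U.
  x = x1: opens ∋ x are {x1, x2, x3}; each meets A ∖ {x1}, so x IS a limit point.
  x = x2: open {x2, x3} ∋ x has {x2, x3} ∩ (A ∖ {x2}) = ∅, so x is NOT a limit point.
  x = x3: open {x3} ∋ x has {x3} ∩ (A ∖ {x3}) = ∅, so x is NOT a limit point.
Collecting: A' = {x1}.


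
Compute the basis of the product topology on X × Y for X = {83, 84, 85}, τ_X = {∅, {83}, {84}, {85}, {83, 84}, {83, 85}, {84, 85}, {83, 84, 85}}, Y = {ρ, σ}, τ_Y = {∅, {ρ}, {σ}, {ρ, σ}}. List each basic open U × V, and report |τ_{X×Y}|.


Basis B = {∅ × ∅, {83} × {ρ}, {83} × {σ}, {84} × {ρ}, {84} × {σ}, {85} × {ρ}, {85} × {σ}, {83} × {ρ, σ}, {83, 84} × {ρ}, {83, 85} × {ρ}, {83, 84} × {σ}, {83, 85} × {σ}, {84} × {ρ, σ}, {84, 85} × {ρ}, {84, 85} × {σ}, {85} × {ρ, σ}, {83, 84, 85} × {ρ}, {83, 84, 85} × {σ}, {83, 84} × {ρ, σ}, {83, 85} × {ρ, σ}, {84, 85} × {ρ, σ}, {83, 84, 85} × {ρ, σ}}; |τ_{X×Y}| = 64.

Enumerate products U × V with U ∈ τ_X, V ∈ τ_Y (deduplicated):
  ∅ × ∅ = {} (∅)
  {83} × {ρ} = {(83,ρ)}
  {83} × {σ} = {(83,σ)}
  {84} × {ρ} = {(84,ρ)}
  {84} × {σ} = {(84,σ)}
  {85} × {ρ} = {(85,ρ)}
  {85} × {σ} = {(85,σ)}
  {83} × {ρ, σ} = {(83,ρ), (83,σ)}
  {83, 84} × {ρ} = {(83,ρ), (84,ρ)}
  {83, 85} × {ρ} = {(83,ρ), (85,ρ)}
  {83, 84} × {σ} = {(83,σ), (84,σ)}
  {83, 85} × {σ} = {(83,σ), (85,σ)}
  {84} × {ρ, σ} = {(84,ρ), (84,σ)}
  {84, 85} × {ρ} = {(84,ρ), (85,ρ)}
  {84, 85} × {σ} = {(84,σ), (85,σ)}
  {85} × {ρ, σ} = {(85,ρ), (85,σ)}
  {83, 84, 85} × {ρ} = {(83,ρ), (84,ρ), (85,ρ)}
  {83, 84, 85} × {σ} = {(83,σ), (84,σ), (85,σ)}
  {83, 84} × {ρ, σ} = {(83,ρ), (83,σ), (84,ρ), (84,σ)}
  {83, 85} × {ρ, σ} = {(83,ρ), (83,σ), (85,ρ), (85,σ)}
  {84, 85} × {ρ, σ} = {(84,ρ), (84,σ), (85,ρ), (85,σ)}
  {83, 84, 85} × {ρ, σ} = {(83,ρ), (83,σ), (84,ρ), (84,σ), (85,ρ), (85,σ)}
These 22 distinct sets form the basis B.
Close under arbitrary unions to get τ_{X×Y}; counting gives |τ_{X×Y}| = 64.


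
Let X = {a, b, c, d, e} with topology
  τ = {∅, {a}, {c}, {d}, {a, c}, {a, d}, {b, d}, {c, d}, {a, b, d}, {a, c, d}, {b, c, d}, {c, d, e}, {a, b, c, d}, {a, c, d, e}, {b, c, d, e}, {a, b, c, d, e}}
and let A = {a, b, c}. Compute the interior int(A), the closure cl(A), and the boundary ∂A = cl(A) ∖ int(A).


int(A) = {a, c}, cl(A) = {a, b, c, e}, ∂A = {b, e}.

Closed sets in (X, τ) are complements of opens:
  closed(X, τ) = {∅, {a}, {b}, {e}, {a, b}, {a, e}, {b, e}, {c, e}, {a, b, e}, {a, c, e}, {b, c, e}, {b, d, e}, {a, b, c, e}, {a, b, d, e}, {b, c, d, e}, {a, b, c, d, e}}.
int(A) = ⋃ {U ∈ τ : U ⊆ A}. Opens contained in A: ∅, {a}, {c}, {a, c}.
Taking the union of these: int(A) = {a, c}.
cl(A) = ⋂ {C closed : A ⊆ C}. Closed sets containing A: {a, b, c, e}, {a, b, c, d, e}.
Intersecting these: cl(A) = {a, b, c, e}.
∂A = cl(A) ∖ int(A) = {a, b, c, e} ∖ {a, c} = {b, e}.


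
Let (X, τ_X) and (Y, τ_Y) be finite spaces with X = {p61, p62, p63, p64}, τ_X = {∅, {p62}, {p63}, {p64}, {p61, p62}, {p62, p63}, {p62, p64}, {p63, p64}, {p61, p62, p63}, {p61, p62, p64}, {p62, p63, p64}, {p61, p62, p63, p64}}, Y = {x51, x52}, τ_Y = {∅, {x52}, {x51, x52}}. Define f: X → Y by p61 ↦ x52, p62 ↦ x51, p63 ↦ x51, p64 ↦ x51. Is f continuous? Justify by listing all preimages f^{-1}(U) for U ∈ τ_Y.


f is NOT continuous.

Compute f^{-1}(U) for each U ∈ τ_Y:
  U = ∅: f^{-1}(U) = ∅ ∈ τ_X ✓.
  U = {x52}: f^{-1}(U) = {p61} ∉ τ_X ✗.
  U = {x51, x52}: f^{-1}(U) = {p61, p62, p63, p64} ∈ τ_X ✓.
Found U = {x52} with f^{-1}(U) = {p61} not in τ_X. Therefore f is NOT continuous.


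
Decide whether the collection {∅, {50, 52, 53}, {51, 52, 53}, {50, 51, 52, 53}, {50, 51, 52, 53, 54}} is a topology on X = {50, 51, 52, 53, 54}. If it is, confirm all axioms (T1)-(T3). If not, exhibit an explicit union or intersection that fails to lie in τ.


τ is NOT a topology on X.

Axiom (T1): ∅ ∈ τ? Yes; X ∈ τ? Yes.
Axiom (T2/T3): check pairwise unions and intersections of members of τ.
Counterexample for (T3): {50, 52, 53} ∩ {51, 52, 53} = {52, 53} ∉ τ. Therefore τ is NOT a topology.


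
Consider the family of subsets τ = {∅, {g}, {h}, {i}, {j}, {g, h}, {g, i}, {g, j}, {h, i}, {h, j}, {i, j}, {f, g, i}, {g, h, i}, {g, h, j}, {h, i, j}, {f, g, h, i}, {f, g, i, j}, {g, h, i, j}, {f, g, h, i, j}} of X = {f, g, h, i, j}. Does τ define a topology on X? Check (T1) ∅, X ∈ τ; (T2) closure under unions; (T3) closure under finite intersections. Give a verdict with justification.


τ is NOT a topology on X.

Axiom (T1): ∅ ∈ τ? Yes; X ∈ τ? Yes.
Axiom (T2/T3): check pairwise unions and intersections of members of τ.
Counterexample for (T2): {g} ∪ {i, j} = {g, i, j} ∉ τ. Therefore τ is NOT a topology.


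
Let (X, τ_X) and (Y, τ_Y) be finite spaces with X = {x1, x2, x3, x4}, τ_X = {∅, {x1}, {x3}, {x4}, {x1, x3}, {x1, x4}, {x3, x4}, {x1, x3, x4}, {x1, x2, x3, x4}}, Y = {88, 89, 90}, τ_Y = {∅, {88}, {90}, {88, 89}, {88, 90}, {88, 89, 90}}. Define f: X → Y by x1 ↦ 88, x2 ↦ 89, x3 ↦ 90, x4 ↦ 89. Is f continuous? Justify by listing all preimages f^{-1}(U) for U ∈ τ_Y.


f is NOT continuous.

Compute f^{-1}(U) for each U ∈ τ_Y:
  U = ∅: f^{-1}(U) = ∅ ∈ τ_X ✓.
  U = {88}: f^{-1}(U) = {x1} ∈ τ_X ✓.
  U = {90}: f^{-1}(U) = {x3} ∈ τ_X ✓.
  U = {88, 89}: f^{-1}(U) = {x1, x2, x4} ∉ τ_X ✗.
  U = {88, 90}: f^{-1}(U) = {x1, x3} ∈ τ_X ✓.
  U = {88, 89, 90}: f^{-1}(U) = {x1, x2, x3, x4} ∈ τ_X ✓.
Found U = {88, 89} with f^{-1}(U) = {x1, x2, x4} not in τ_X. Therefore f is NOT continuous.


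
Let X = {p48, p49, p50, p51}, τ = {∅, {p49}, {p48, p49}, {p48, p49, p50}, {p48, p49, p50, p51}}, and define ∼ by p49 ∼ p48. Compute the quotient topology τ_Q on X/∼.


X/∼ = {[p48=p49], [p50], [p51]}; |τ_Q| = 4.

Equivalence classes: [p48=p49], [p50], [p51].
Quotient map π: X → X/∼ sends p48 ↦ [p48=p49], p49 ↦ [p48=p49], p50 ↦ [p50], p51 ↦ [p51].
For each subset V ⊆ X/∼, compute π^{-1}(V) ⊆ X and check whether π^{-1}(V) ∈ τ. V is open in τ_Q iff π^{-1}(V) ∈ τ.
  V = {}: π^{-1}(V) = ∅ ∈ τ ✓.
  V = {[p48=p49]}: π^{-1}(V) = {p48, p49} ∈ τ ✓.
  V = {[p50]}: π^{-1}(V) = {p50} ∉ τ ✗.
  V = {[p48=p49], [p50]}: π^{-1}(V) = {p48, p49, p50} ∈ τ ✓.
  V = {[p51]}: π^{-1}(V) = {p51} ∉ τ ✗.
  V = {[p48=p49], [p51]}: π^{-1}(V) = {p48, p49, p51} ∉ τ ✗.
  V = {[p50], [p51]}: π^{-1}(V) = {p50, p51} ∉ τ ✗.
  V = {[p48=p49], [p50], [p51]}: π^{-1}(V) = {p48, p49, p50, p51} ∈ τ ✓.
Open sets in the quotient: τ_Q = {{}, {[p48=p49]}, {[p48=p49], [p50]}, {[p48=p49], [p50], [p51]}} (4 elements).


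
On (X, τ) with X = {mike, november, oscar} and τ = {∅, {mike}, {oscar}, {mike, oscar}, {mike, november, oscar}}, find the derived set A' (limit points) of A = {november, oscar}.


A' = {november}

For each x ∈ X, list the open sets U ∈ τ with x ∈ U, then check whether U ∩ (A ∖ {x}) ≠ ∅ for every such U.
  x = mike: open {mike} ∋ x has {mike} ∩ (A ∖ {mike}) = ∅, so x is NOT a limit point.
  x = november: opens ∋ x are {mike, november, oscar}; each meets A ∖ {november}, so x IS a limit point.
  x = oscar: open {oscar} ∋ x has {oscar} ∩ (A ∖ {oscar}) = ∅, so x is NOT a limit point.
Collecting: A' = {november}.


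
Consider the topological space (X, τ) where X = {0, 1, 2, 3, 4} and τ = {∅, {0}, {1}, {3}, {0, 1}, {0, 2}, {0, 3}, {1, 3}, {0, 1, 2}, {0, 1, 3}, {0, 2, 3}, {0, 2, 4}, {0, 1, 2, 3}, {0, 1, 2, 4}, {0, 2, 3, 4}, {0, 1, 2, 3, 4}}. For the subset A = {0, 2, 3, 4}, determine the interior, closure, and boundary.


int(A) = {0, 2, 3, 4}, cl(A) = {0, 2, 3, 4}, ∂A = ∅.

Closed sets in (X, τ) are complements of opens:
  closed(X, τ) = {∅, {1}, {3}, {4}, {1, 3}, {1, 4}, {2, 4}, {3, 4}, {0, 2, 4}, {1, 2, 4}, {1, 3, 4}, {2, 3, 4}, {0, 1, 2, 4}, {0, 2, 3, 4}, {1, 2, 3, 4}, {0, 1, 2, 3, 4}}.
int(A) = ⋃ {U ∈ τ : U ⊆ A}. Opens contained in A: ∅, {0}, {3}, {0, 2}, {0, 3}, {0, 2, 3}, {0, 2, 4}, {0, 2, 3, 4}.
Taking the union of these: int(A) = {0, 2, 3, 4}.
cl(A) = ⋂ {C closed : A ⊆ C}. Closed sets containing A: {0, 2, 3, 4}, {0, 1, 2, 3, 4}.
Intersecting these: cl(A) = {0, 2, 3, 4}.
∂A = cl(A) ∖ int(A) = {0, 2, 3, 4} ∖ {0, 2, 3, 4} = ∅.


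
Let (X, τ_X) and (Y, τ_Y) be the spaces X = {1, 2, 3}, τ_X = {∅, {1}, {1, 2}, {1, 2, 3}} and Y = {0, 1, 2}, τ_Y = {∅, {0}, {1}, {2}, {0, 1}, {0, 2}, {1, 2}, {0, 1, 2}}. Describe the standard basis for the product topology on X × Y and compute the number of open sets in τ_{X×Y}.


Basis B = {∅ × ∅, {1} × {0}, {1} × {1}, {1} × {2}, {1} × {0, 1}, {1} × {0, 2}, {1, 2} × {0}, {1} × {1, 2}, {1, 2} × {1}, {1, 2} × {2}, {1} × {0, 1, 2}, {1, 2, 3} × {0}, {1, 2, 3} × {1}, {1, 2, 3} × {2}, {1, 2} × {0, 1}, {1, 2} × {0, 2}, {1, 2} × {1, 2}, {1, 2} × {0, 1, 2}, {1, 2, 3} × {0, 1}, {1, 2, 3} × {0, 2}, {1, 2, 3} × {1, 2}, {1, 2, 3} × {0, 1, 2}}; |τ_{X×Y}| = 64.

Enumerate products U × V with U ∈ τ_X, V ∈ τ_Y (deduplicated):
  ∅ × ∅ = {} (∅)
  {1} × {0} = {(1,0)}
  {1} × {1} = {(1,1)}
  {1} × {2} = {(1,2)}
  {1} × {0, 1} = {(1,0), (1,1)}
  {1} × {0, 2} = {(1,0), (1,2)}
  {1, 2} × {0} = {(1,0), (2,0)}
  {1} × {1, 2} = {(1,1), (1,2)}
  {1, 2} × {1} = {(1,1), (2,1)}
  {1, 2} × {2} = {(1,2), (2,2)}
  {1} × {0, 1, 2} = {(1,0), (1,1), (1,2)}
  {1, 2, 3} × {0} = {(1,0), (2,0), (3,0)}
  {1, 2, 3} × {1} = {(1,1), (2,1), (3,1)}
  {1, 2, 3} × {2} = {(1,2), (2,2), (3,2)}
  {1, 2} × {0, 1} = {(1,0), (1,1), (2,0), (2,1)}
  {1, 2} × {0, 2} = {(1,0), (1,2), (2,0), (2,2)}
  {1, 2} × {1, 2} = {(1,1), (1,2), (2,1), (2,2)}
  {1, 2} × {0, 1, 2} = {(1,0), (1,1), (1,2), (2,0), (2,1), (2,2)}
  {1, 2, 3} × {0, 1} = {(1,0), (1,1), (2,0), (2,1), (3,0), (3,1)}
  {1, 2, 3} × {0, 2} = {(1,0), (1,2), (2,0), (2,2), (3,0), (3,2)}
  {1, 2, 3} × {1, 2} = {(1,1), (1,2), (2,1), (2,2), (3,1), (3,2)}
  {1, 2, 3} × {0, 1, 2} = {(1,0), (1,1), (1,2), (2,0), (2,1), (2,2), (3,0), (3,1), (3,2)}
These 22 distinct sets form the basis B.
Close under arbitrary unions to get τ_{X×Y}; counting gives |τ_{X×Y}| = 64.


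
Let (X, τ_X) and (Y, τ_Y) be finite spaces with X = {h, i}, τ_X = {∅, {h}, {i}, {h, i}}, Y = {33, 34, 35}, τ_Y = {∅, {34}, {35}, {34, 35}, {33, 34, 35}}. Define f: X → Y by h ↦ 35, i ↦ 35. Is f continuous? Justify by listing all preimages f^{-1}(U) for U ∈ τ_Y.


f IS continuous.

Compute f^{-1}(U) for each U ∈ τ_Y:
  U = ∅: f^{-1}(U) = ∅ ∈ τ_X ✓.
  U = {34}: f^{-1}(U) = ∅ ∈ τ_X ✓.
  U = {35}: f^{-1}(U) = {h, i} ∈ τ_X ✓.
  U = {34, 35}: f^{-1}(U) = {h, i} ∈ τ_X ✓.
  U = {33, 34, 35}: f^{-1}(U) = {h, i} ∈ τ_X ✓.
Every preimage lies in τ_X, so f IS continuous.


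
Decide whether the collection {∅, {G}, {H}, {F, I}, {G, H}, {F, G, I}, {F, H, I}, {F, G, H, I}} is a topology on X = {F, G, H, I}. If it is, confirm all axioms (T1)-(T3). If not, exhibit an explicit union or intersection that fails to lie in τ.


τ IS a topology on X.

Axiom (T1): ∅ ∈ τ? Yes; X ∈ τ? Yes.
Axiom (T2/T3): check pairwise unions and intersections of members of τ.
All pairwise intersections and unions checked — each lies in τ. Therefore τ satisfies (T1), (T2), (T3): it IS a topology on X.


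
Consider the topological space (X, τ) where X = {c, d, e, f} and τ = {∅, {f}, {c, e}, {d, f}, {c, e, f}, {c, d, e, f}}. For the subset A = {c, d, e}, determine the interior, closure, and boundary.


int(A) = {c, e}, cl(A) = {c, d, e}, ∂A = {d}.

Closed sets in (X, τ) are complements of opens:
  closed(X, τ) = {∅, {d}, {c, e}, {d, f}, {c, d, e}, {c, d, e, f}}.
int(A) = ⋃ {U ∈ τ : U ⊆ A}. Opens contained in A: ∅, {c, e}.
Taking the union of these: int(A) = {c, e}.
cl(A) = ⋂ {C closed : A ⊆ C}. Closed sets containing A: {c, d, e}, {c, d, e, f}.
Intersecting these: cl(A) = {c, d, e}.
∂A = cl(A) ∖ int(A) = {c, d, e} ∖ {c, e} = {d}.


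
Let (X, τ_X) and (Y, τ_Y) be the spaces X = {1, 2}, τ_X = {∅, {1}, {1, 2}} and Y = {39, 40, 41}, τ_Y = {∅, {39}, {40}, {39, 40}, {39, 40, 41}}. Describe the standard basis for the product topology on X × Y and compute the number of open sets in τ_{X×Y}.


Basis B = {∅ × ∅, {1} × {39}, {1} × {40}, {1} × {39, 40}, {1, 2} × {39}, {1, 2} × {40}, {1} × {39, 40, 41}, {1, 2} × {39, 40}, {1, 2} × {39, 40, 41}}; |τ_{X×Y}| = 14.

Enumerate products U × V with U ∈ τ_X, V ∈ τ_Y (deduplicated):
  ∅ × ∅ = {} (∅)
  {1} × {39} = {(1,39)}
  {1} × {40} = {(1,40)}
  {1} × {39, 40} = {(1,39), (1,40)}
  {1, 2} × {39} = {(1,39), (2,39)}
  {1, 2} × {40} = {(1,40), (2,40)}
  {1} × {39, 40, 41} = {(1,39), (1,40), (1,41)}
  {1, 2} × {39, 40} = {(1,39), (1,40), (2,39), (2,40)}
  {1, 2} × {39, 40, 41} = {(1,39), (1,40), (1,41), (2,39), (2,40), (2,41)}
These 9 distinct sets form the basis B.
Close under arbitrary unions to get τ_{X×Y}; counting gives |τ_{X×Y}| = 14.


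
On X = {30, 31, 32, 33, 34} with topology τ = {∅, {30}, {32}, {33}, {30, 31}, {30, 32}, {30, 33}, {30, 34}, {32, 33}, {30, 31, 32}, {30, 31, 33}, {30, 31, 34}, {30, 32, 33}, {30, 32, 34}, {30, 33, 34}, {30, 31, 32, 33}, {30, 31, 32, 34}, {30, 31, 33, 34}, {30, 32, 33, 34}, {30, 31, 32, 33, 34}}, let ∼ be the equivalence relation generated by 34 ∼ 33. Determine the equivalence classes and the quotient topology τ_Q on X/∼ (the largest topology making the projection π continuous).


X/∼ = {[30], [31], [32], [33=34]}; |τ_Q| = 10.

Equivalence classes: [30], [31], [32], [33=34].
Quotient map π: X → X/∼ sends 30 ↦ [30], 31 ↦ [31], 32 ↦ [32], 33 ↦ [33=34], 34 ↦ [33=34].
For each subset V ⊆ X/∼, compute π^{-1}(V) ⊆ X and check whether π^{-1}(V) ∈ τ. V is open in τ_Q iff π^{-1}(V) ∈ τ.
  V = {}: π^{-1}(V) = ∅ ∈ τ ✓.
  V = {[30]}: π^{-1}(V) = {30} ∈ τ ✓.
  V = {[31]}: π^{-1}(V) = {31} ∉ τ ✗.
  V = {[30], [31]}: π^{-1}(V) = {30, 31} ∈ τ ✓.
  V = {[32]}: π^{-1}(V) = {32} ∈ τ ✓.
  V = {[30], [32]}: π^{-1}(V) = {30, 32} ∈ τ ✓.
  V = {[31], [32]}: π^{-1}(V) = {31, 32} ∉ τ ✗.
  V = {[30], [31], [32]}: π^{-1}(V) = {30, 31, 32} ∈ τ ✓.
  V = {[33=34]}: π^{-1}(V) = {33, 34} ∉ τ ✗.
  V = {[30], [33=34]}: π^{-1}(V) = {30, 33, 34} ∈ τ ✓.
  V = {[31], [33=34]}: π^{-1}(V) = {31, 33, 34} ∉ τ ✗.
  V = {[30], [31], [33=34]}: π^{-1}(V) = {30, 31, 33, 34} ∈ τ ✓.
  V = {[32], [33=34]}: π^{-1}(V) = {32, 33, 34} ∉ τ ✗.
  V = {[30], [32], [33=34]}: π^{-1}(V) = {30, 32, 33, 34} ∈ τ ✓.
  V = {[31], [32], [33=34]}: π^{-1}(V) = {31, 32, 33, 34} ∉ τ ✗.
  V = {[30], [31], [32], [33=34]}: π^{-1}(V) = {30, 31, 32, 33, 34} ∈ τ ✓.
Open sets in the quotient: τ_Q = {{}, {[30]}, {[30], [31]}, {[32]}, {[30], [32]}, {[30], [31], [32]}, {[30], [33=34]}, {[30], [31], [33=34]}, {[30], [32], [33=34]}, {[30], [31], [32], [33=34]}} (10 elements).


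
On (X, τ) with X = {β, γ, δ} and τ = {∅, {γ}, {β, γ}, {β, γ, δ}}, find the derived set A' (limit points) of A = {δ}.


A' = ∅

For each x ∈ X, list the open sets U ∈ τ with x ∈ U, then check whether U ∩ (A ∖ {x}) ≠ ∅ for every such U.
  x = β: open {β, γ} ∋ x has {β, γ} ∩ (A ∖ {β}) = ∅, so x is NOT a limit point.
  x = γ: open {γ} ∋ x has {γ} ∩ (A ∖ {γ}) = ∅, so x is NOT a limit point.
  x = δ: open {β, γ, δ} ∋ x has {β, γ, δ} ∩ (A ∖ {δ}) = ∅, so x is NOT a limit point.
Collecting: A' = ∅.


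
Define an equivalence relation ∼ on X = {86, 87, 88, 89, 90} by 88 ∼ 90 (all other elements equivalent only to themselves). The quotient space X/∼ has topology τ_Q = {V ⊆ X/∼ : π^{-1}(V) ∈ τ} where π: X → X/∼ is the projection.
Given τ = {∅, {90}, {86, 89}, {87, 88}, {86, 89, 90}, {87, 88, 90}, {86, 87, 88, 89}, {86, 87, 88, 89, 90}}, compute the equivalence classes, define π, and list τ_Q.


X/∼ = {[86], [87], [88=90], [89]}; |τ_Q| = 4.

Equivalence classes: [86], [87], [88=90], [89].
Quotient map π: X → X/∼ sends 86 ↦ [86], 87 ↦ [87], 88 ↦ [88=90], 89 ↦ [89], 90 ↦ [88=90].
For each subset V ⊆ X/∼, compute π^{-1}(V) ⊆ X and check whether π^{-1}(V) ∈ τ. V is open in τ_Q iff π^{-1}(V) ∈ τ.
  V = {}: π^{-1}(V) = ∅ ∈ τ ✓.
  V = {[86]}: π^{-1}(V) = {86} ∉ τ ✗.
  V = {[87]}: π^{-1}(V) = {87} ∉ τ ✗.
  V = {[86], [87]}: π^{-1}(V) = {86, 87} ∉ τ ✗.
  V = {[88=90]}: π^{-1}(V) = {88, 90} ∉ τ ✗.
  V = {[86], [88=90]}: π^{-1}(V) = {86, 88, 90} ∉ τ ✗.
  V = {[87], [88=90]}: π^{-1}(V) = {87, 88, 90} ∈ τ ✓.
  V = {[86], [87], [88=90]}: π^{-1}(V) = {86, 87, 88, 90} ∉ τ ✗.
  V = {[89]}: π^{-1}(V) = {89} ∉ τ ✗.
  V = {[86], [89]}: π^{-1}(V) = {86, 89} ∈ τ ✓.
  V = {[87], [89]}: π^{-1}(V) = {87, 89} ∉ τ ✗.
  V = {[86], [87], [89]}: π^{-1}(V) = {86, 87, 89} ∉ τ ✗.
  V = {[88=90], [89]}: π^{-1}(V) = {88, 89, 90} ∉ τ ✗.
  V = {[86], [88=90], [89]}: π^{-1}(V) = {86, 88, 89, 90} ∉ τ ✗.
  V = {[87], [88=90], [89]}: π^{-1}(V) = {87, 88, 89, 90} ∉ τ ✗.
  V = {[86], [87], [88=90], [89]}: π^{-1}(V) = {86, 87, 88, 89, 90} ∈ τ ✓.
Open sets in the quotient: τ_Q = {{}, {[87], [88=90]}, {[86], [89]}, {[86], [87], [88=90], [89]}} (4 elements).


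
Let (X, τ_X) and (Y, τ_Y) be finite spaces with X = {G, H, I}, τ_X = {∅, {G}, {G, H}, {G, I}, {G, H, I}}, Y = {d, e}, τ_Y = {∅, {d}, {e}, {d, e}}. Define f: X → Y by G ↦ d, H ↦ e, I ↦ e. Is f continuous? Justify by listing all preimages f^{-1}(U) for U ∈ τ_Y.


f is NOT continuous.

Compute f^{-1}(U) for each U ∈ τ_Y:
  U = ∅: f^{-1}(U) = ∅ ∈ τ_X ✓.
  U = {d}: f^{-1}(U) = {G} ∈ τ_X ✓.
  U = {e}: f^{-1}(U) = {H, I} ∉ τ_X ✗.
  U = {d, e}: f^{-1}(U) = {G, H, I} ∈ τ_X ✓.
Found U = {e} with f^{-1}(U) = {H, I} not in τ_X. Therefore f is NOT continuous.


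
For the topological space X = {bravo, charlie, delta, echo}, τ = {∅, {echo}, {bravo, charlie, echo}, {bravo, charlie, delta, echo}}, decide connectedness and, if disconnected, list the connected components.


(X, τ) is connected.

Find clopen sets (U ∈ τ with X ∖ U ∈ τ):
  U = ∅, X ∖ U = {bravo, charlie, delta, echo} — both open, so U is clopen.
  U = {bravo, charlie, delta, echo}, X ∖ U = ∅ — both open, so U is clopen.
Only trivial clopens (∅ and X) exist, so (X, τ) is connected.
Compute connected components by grouping points that agree on all clopens:
  component: {bravo, charlie, delta, echo}


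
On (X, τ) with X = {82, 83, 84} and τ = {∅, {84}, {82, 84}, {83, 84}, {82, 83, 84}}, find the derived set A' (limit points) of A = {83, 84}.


A' = {82, 83}

For each x ∈ X, list the open sets U ∈ τ with x ∈ U, then check whether U ∩ (A ∖ {x}) ≠ ∅ for every such U.
  x = 82: opens ∋ x are {82, 84}, {82, 83, 84}; each meets A ∖ {82}, so x IS a limit point.
  x = 83: opens ∋ x are {83, 84}, {82, 83, 84}; each meets A ∖ {83}, so x IS a limit point.
  x = 84: open {84} ∋ x has {84} ∩ (A ∖ {84}) = ∅, so x is NOT a limit point.
Collecting: A' = {82, 83}.


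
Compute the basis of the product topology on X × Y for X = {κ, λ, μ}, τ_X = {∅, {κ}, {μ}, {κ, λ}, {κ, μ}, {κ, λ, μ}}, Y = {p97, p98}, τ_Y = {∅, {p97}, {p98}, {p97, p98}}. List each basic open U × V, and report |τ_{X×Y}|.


Basis B = {∅ × ∅, {κ} × {p97}, {κ} × {p98}, {μ} × {p97}, {μ} × {p98}, {κ} × {p97, p98}, {κ, λ} × {p97}, {κ, μ} × {p97}, {κ, λ} × {p98}, {κ, μ} × {p98}, {μ} × {p97, p98}, {κ, λ, μ} × {p97}, {κ, λ, μ} × {p98}, {κ, λ} × {p97, p98}, {κ, μ} × {p97, p98}, {κ, λ, μ} × {p97, p98}}; |τ_{X×Y}| = 36.

Enumerate products U × V with U ∈ τ_X, V ∈ τ_Y (deduplicated):
  ∅ × ∅ = {} (∅)
  {κ} × {p97} = {(κ,p97)}
  {κ} × {p98} = {(κ,p98)}
  {μ} × {p97} = {(μ,p97)}
  {μ} × {p98} = {(μ,p98)}
  {κ} × {p97, p98} = {(κ,p97), (κ,p98)}
  {κ, λ} × {p97} = {(κ,p97), (λ,p97)}
  {κ, μ} × {p97} = {(κ,p97), (μ,p97)}
  {κ, λ} × {p98} = {(κ,p98), (λ,p98)}
  {κ, μ} × {p98} = {(κ,p98), (μ,p98)}
  {μ} × {p97, p98} = {(μ,p97), (μ,p98)}
  {κ, λ, μ} × {p97} = {(κ,p97), (λ,p97), (μ,p97)}
  {κ, λ, μ} × {p98} = {(κ,p98), (λ,p98), (μ,p98)}
  {κ, λ} × {p97, p98} = {(κ,p97), (κ,p98), (λ,p97), (λ,p98)}
  {κ, μ} × {p97, p98} = {(κ,p97), (κ,p98), (μ,p97), (μ,p98)}
  {κ, λ, μ} × {p97, p98} = {(κ,p97), (κ,p98), (λ,p97), (λ,p98), (μ,p97), (μ,p98)}
These 16 distinct sets form the basis B.
Close under arbitrary unions to get τ_{X×Y}; counting gives |τ_{X×Y}| = 36.


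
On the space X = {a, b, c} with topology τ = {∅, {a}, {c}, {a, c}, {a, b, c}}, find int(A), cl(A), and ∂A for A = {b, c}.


int(A) = {c}, cl(A) = {b, c}, ∂A = {b}.

Closed sets in (X, τ) are complements of opens:
  closed(X, τ) = {∅, {b}, {a, b}, {b, c}, {a, b, c}}.
int(A) = ⋃ {U ∈ τ : U ⊆ A}. Opens contained in A: ∅, {c}.
Taking the union of these: int(A) = {c}.
cl(A) = ⋂ {C closed : A ⊆ C}. Closed sets containing A: {b, c}, {a, b, c}.
Intersecting these: cl(A) = {b, c}.
∂A = cl(A) ∖ int(A) = {b, c} ∖ {c} = {b}.


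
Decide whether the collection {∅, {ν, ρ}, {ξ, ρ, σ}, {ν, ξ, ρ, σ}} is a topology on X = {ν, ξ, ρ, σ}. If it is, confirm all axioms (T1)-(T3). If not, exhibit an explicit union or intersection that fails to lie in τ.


τ is NOT a topology on X.

Axiom (T1): ∅ ∈ τ? Yes; X ∈ τ? Yes.
Axiom (T2/T3): check pairwise unions and intersections of members of τ.
Counterexample for (T3): {ν, ρ} ∩ {ξ, ρ, σ} = {ρ} ∉ τ. Therefore τ is NOT a topology.


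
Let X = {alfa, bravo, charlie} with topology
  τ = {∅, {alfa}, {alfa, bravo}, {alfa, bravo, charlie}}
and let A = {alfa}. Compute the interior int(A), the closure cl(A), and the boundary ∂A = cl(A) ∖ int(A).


int(A) = {alfa}, cl(A) = {alfa, bravo, charlie}, ∂A = {bravo, charlie}.

Closed sets in (X, τ) are complements of opens:
  closed(X, τ) = {∅, {charlie}, {bravo, charlie}, {alfa, bravo, charlie}}.
int(A) = ⋃ {U ∈ τ : U ⊆ A}. Opens contained in A: ∅, {alfa}.
Taking the union of these: int(A) = {alfa}.
cl(A) = ⋂ {C closed : A ⊆ C}. Closed sets containing A: {alfa, bravo, charlie}.
Intersecting these: cl(A) = {alfa, bravo, charlie}.
∂A = cl(A) ∖ int(A) = {alfa, bravo, charlie} ∖ {alfa} = {bravo, charlie}.


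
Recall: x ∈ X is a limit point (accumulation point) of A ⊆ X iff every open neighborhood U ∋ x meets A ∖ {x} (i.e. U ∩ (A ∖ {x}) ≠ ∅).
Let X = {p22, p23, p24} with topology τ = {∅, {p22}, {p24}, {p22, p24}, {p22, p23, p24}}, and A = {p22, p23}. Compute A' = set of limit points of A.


A' = {p23}

For each x ∈ X, list the open sets U ∈ τ with x ∈ U, then check whether U ∩ (A ∖ {x}) ≠ ∅ for every such U.
  x = p22: open {p22} ∋ x has {p22} ∩ (A ∖ {p22}) = ∅, so x is NOT a limit point.
  x = p23: opens ∋ x are {p22, p23, p24}; each meets A ∖ {p23}, so x IS a limit point.
  x = p24: open {p24} ∋ x has {p24} ∩ (A ∖ {p24}) = ∅, so x is NOT a limit point.
Collecting: A' = {p23}.


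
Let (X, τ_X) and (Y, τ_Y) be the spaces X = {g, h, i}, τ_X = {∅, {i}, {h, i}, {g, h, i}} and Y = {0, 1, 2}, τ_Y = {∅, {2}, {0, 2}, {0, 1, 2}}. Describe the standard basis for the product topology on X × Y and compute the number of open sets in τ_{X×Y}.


Basis B = {∅ × ∅, {i} × {2}, {h, i} × {2}, {i} × {0, 2}, {g, h, i} × {2}, {i} × {0, 1, 2}, {h, i} × {0, 2}, {g, h, i} × {0, 2}, {h, i} × {0, 1, 2}, {g, h, i} × {0, 1, 2}}; |τ_{X×Y}| = 20.

Enumerate products U × V with U ∈ τ_X, V ∈ τ_Y (deduplicated):
  ∅ × ∅ = {} (∅)
  {i} × {2} = {(i,2)}
  {h, i} × {2} = {(h,2), (i,2)}
  {i} × {0, 2} = {(i,0), (i,2)}
  {g, h, i} × {2} = {(g,2), (h,2), (i,2)}
  {i} × {0, 1, 2} = {(i,0), (i,1), (i,2)}
  {h, i} × {0, 2} = {(h,0), (h,2), (i,0), (i,2)}
  {g, h, i} × {0, 2} = {(g,0), (g,2), (h,0), (h,2), (i,0), (i,2)}
  {h, i} × {0, 1, 2} = {(h,0), (h,1), (h,2), (i,0), (i,1), (i,2)}
  {g, h, i} × {0, 1, 2} = {(g,0), (g,1), (g,2), (h,0), (h,1), (h,2), (i,0), (i,1), (i,2)}
These 10 distinct sets form the basis B.
Close under arbitrary unions to get τ_{X×Y}; counting gives |τ_{X×Y}| = 20.


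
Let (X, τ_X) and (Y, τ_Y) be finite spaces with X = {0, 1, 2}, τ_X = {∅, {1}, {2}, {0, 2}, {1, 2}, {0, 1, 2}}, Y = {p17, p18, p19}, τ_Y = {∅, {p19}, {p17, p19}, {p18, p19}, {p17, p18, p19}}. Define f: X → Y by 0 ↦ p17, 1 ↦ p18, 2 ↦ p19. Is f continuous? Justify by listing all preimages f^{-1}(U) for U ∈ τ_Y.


f IS continuous.

Compute f^{-1}(U) for each U ∈ τ_Y:
  U = ∅: f^{-1}(U) = ∅ ∈ τ_X ✓.
  U = {p19}: f^{-1}(U) = {2} ∈ τ_X ✓.
  U = {p17, p19}: f^{-1}(U) = {0, 2} ∈ τ_X ✓.
  U = {p18, p19}: f^{-1}(U) = {1, 2} ∈ τ_X ✓.
  U = {p17, p18, p19}: f^{-1}(U) = {0, 1, 2} ∈ τ_X ✓.
Every preimage lies in τ_X, so f IS continuous.


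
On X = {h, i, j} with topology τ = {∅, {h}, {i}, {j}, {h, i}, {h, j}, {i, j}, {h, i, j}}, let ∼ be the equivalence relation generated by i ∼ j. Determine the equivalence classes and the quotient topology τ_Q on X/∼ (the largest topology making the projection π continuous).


X/∼ = {[h], [i=j]}; |τ_Q| = 4.

Equivalence classes: [h], [i=j].
Quotient map π: X → X/∼ sends h ↦ [h], i ↦ [i=j], j ↦ [i=j].
For each subset V ⊆ X/∼, compute π^{-1}(V) ⊆ X and check whether π^{-1}(V) ∈ τ. V is open in τ_Q iff π^{-1}(V) ∈ τ.
  V = {}: π^{-1}(V) = ∅ ∈ τ ✓.
  V = {[h]}: π^{-1}(V) = {h} ∈ τ ✓.
  V = {[i=j]}: π^{-1}(V) = {i, j} ∈ τ ✓.
  V = {[h], [i=j]}: π^{-1}(V) = {h, i, j} ∈ τ ✓.
Open sets in the quotient: τ_Q = {{}, {[h]}, {[i=j]}, {[h], [i=j]}} (4 elements).


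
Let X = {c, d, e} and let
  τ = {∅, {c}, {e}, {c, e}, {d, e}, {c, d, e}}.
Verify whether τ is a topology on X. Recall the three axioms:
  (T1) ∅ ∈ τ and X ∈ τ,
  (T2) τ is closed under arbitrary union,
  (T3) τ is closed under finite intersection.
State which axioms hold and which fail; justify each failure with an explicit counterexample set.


τ IS a topology on X.

Axiom (T1): ∅ ∈ τ? Yes; X ∈ τ? Yes.
Axiom (T2/T3): check pairwise unions and intersections of members of τ.
All pairwise intersections and unions checked — each lies in τ. Therefore τ satisfies (T1), (T2), (T3): it IS a topology on X.


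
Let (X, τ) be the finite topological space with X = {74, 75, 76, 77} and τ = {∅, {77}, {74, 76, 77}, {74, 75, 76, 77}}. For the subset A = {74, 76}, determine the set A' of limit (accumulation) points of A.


A' = {74, 75, 76}

For each x ∈ X, list the open sets U ∈ τ with x ∈ U, then check whether U ∩ (A ∖ {x}) ≠ ∅ for every such U.
  x = 74: opens ∋ x are {74, 76, 77}, {74, 75, 76, 77}; each meets A ∖ {74}, so x IS a limit point.
  x = 75: opens ∋ x are {74, 75, 76, 77}; each meets A ∖ {75}, so x IS a limit point.
  x = 76: opens ∋ x are {74, 76, 77}, {74, 75, 76, 77}; each meets A ∖ {76}, so x IS a limit point.
  x = 77: open {77} ∋ x has {77} ∩ (A ∖ {77}) = ∅, so x is NOT a limit point.
Collecting: A' = {74, 75, 76}.


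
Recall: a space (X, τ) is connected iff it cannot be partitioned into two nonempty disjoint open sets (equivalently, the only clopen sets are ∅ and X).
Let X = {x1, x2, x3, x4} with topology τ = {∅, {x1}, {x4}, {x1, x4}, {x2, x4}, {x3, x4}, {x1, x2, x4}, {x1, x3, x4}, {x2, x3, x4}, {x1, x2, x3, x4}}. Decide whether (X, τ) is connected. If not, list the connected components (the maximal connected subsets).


(X, τ) is disconnected; components = [{x1}, {x2, x3, x4}].

Find clopen sets (U ∈ τ with X ∖ U ∈ τ):
  U = ∅, X ∖ U = {x1, x2, x3, x4} — both open, so U is clopen.
  U = {x1}, X ∖ U = {x2, x3, x4} — both open, so U is clopen.
  U = {x2, x3, x4}, X ∖ U = {x1} — both open, so U is clopen.
  U = {x1, x2, x3, x4}, X ∖ U = ∅ — both open, so U is clopen.
Nontrivial clopen(s) exist: e.g. {x1}. So (X, τ) is disconnected.
Compute connected components by grouping points that agree on all clopens:
  component: {x1}
  component: {x2, x3, x4}


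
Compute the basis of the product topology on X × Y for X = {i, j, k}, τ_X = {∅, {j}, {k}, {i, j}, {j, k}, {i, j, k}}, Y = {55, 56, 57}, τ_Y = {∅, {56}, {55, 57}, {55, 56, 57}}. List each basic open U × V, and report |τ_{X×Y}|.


Basis B = {∅ × ∅, {j} × {56}, {k} × {56}, {i, j} × {56}, {j} × {55, 57}, {j, k} × {56}, {k} × {55, 57}, {i, j, k} × {56}, {j} × {55, 56, 57}, {k} × {55, 56, 57}, {i, j} × {55, 57}, {j, k} × {55, 57}, {i, j} × {55, 56, 57}, {i, j, k} × {55, 57}, {j, k} × {55, 56, 57}, {i, j, k} × {55, 56, 57}}; |τ_{X×Y}| = 36.

Enumerate products U × V with U ∈ τ_X, V ∈ τ_Y (deduplicated):
  ∅ × ∅ = {} (∅)
  {j} × {56} = {(j,56)}
  {k} × {56} = {(k,56)}
  {i, j} × {56} = {(i,56), (j,56)}
  {j} × {55, 57} = {(j,55), (j,57)}
  {j, k} × {56} = {(j,56), (k,56)}
  {k} × {55, 57} = {(k,55), (k,57)}
  {i, j, k} × {56} = {(i,56), (j,56), (k,56)}
  {j} × {55, 56, 57} = {(j,55), (j,56), (j,57)}
  {k} × {55, 56, 57} = {(k,55), (k,56), (k,57)}
  {i, j} × {55, 57} = {(i,55), (i,57), (j,55), (j,57)}
  {j, k} × {55, 57} = {(j,55), (j,57), (k,55), (k,57)}
  {i, j} × {55, 56, 57} = {(i,55), (i,56), (i,57), (j,55), (j,56), (j,57)}
  {i, j, k} × {55, 57} = {(i,55), (i,57), (j,55), (j,57), (k,55), (k,57)}
  {j, k} × {55, 56, 57} = {(j,55), (j,56), (j,57), (k,55), (k,56), (k,57)}
  {i, j, k} × {55, 56, 57} = {(i,55), (i,56), (i,57), (j,55), (j,56), (j,57), (k,55), (k,56), (k,57)}
These 16 distinct sets form the basis B.
Close under arbitrary unions to get τ_{X×Y}; counting gives |τ_{X×Y}| = 36.


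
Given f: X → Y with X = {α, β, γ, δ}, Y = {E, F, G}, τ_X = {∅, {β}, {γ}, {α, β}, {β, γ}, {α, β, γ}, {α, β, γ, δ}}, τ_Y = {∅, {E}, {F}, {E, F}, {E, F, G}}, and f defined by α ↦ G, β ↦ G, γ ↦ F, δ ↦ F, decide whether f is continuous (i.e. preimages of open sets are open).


f is NOT continuous.

Compute f^{-1}(U) for each U ∈ τ_Y:
  U = ∅: f^{-1}(U) = ∅ ∈ τ_X ✓.
  U = {E}: f^{-1}(U) = ∅ ∈ τ_X ✓.
  U = {F}: f^{-1}(U) = {γ, δ} ∉ τ_X ✗.
  U = {E, F}: f^{-1}(U) = {γ, δ} ∉ τ_X ✗.
  U = {E, F, G}: f^{-1}(U) = {α, β, γ, δ} ∈ τ_X ✓.
Found U = {F} with f^{-1}(U) = {γ, δ} not in τ_X. Therefore f is NOT continuous.


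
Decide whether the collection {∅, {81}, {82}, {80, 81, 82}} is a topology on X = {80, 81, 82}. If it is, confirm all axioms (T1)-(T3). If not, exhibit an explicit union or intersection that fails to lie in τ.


τ is NOT a topology on X.

Axiom (T1): ∅ ∈ τ? Yes; X ∈ τ? Yes.
Axiom (T2/T3): check pairwise unions and intersections of members of τ.
Counterexample for (T2): {81} ∪ {82} = {81, 82} ∉ τ. Therefore τ is NOT a topology.


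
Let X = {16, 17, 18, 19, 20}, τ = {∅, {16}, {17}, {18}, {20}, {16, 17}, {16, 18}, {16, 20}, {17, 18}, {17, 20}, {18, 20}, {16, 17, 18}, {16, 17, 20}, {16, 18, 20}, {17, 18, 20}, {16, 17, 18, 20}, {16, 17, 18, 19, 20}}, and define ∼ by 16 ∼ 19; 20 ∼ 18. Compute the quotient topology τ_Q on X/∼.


X/∼ = {[16=19], [17], [18=20]}; |τ_Q| = 5.

Equivalence classes: [16=19], [17], [18=20].
Quotient map π: X → X/∼ sends 16 ↦ [16=19], 17 ↦ [17], 18 ↦ [18=20], 19 ↦ [16=19], 20 ↦ [18=20].
For each subset V ⊆ X/∼, compute π^{-1}(V) ⊆ X and check whether π^{-1}(V) ∈ τ. V is open in τ_Q iff π^{-1}(V) ∈ τ.
  V = {}: π^{-1}(V) = ∅ ∈ τ ✓.
  V = {[16=19]}: π^{-1}(V) = {16, 19} ∉ τ ✗.
  V = {[17]}: π^{-1}(V) = {17} ∈ τ ✓.
  V = {[16=19], [17]}: π^{-1}(V) = {16, 17, 19} ∉ τ ✗.
  V = {[18=20]}: π^{-1}(V) = {18, 20} ∈ τ ✓.
  V = {[16=19], [18=20]}: π^{-1}(V) = {16, 18, 19, 20} ∉ τ ✗.
  V = {[17], [18=20]}: π^{-1}(V) = {17, 18, 20} ∈ τ ✓.
  V = {[16=19], [17], [18=20]}: π^{-1}(V) = {16, 17, 18, 19, 20} ∈ τ ✓.
Open sets in the quotient: τ_Q = {{}, {[17]}, {[18=20]}, {[17], [18=20]}, {[16=19], [17], [18=20]}} (5 elements).


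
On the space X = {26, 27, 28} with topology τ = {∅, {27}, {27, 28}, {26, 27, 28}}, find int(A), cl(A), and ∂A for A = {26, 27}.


int(A) = {27}, cl(A) = {26, 27, 28}, ∂A = {26, 28}.

Closed sets in (X, τ) are complements of opens:
  closed(X, τ) = {∅, {26}, {26, 28}, {26, 27, 28}}.
int(A) = ⋃ {U ∈ τ : U ⊆ A}. Opens contained in A: ∅, {27}.
Taking the union of these: int(A) = {27}.
cl(A) = ⋂ {C closed : A ⊆ C}. Closed sets containing A: {26, 27, 28}.
Intersecting these: cl(A) = {26, 27, 28}.
∂A = cl(A) ∖ int(A) = {26, 27, 28} ∖ {27} = {26, 28}.


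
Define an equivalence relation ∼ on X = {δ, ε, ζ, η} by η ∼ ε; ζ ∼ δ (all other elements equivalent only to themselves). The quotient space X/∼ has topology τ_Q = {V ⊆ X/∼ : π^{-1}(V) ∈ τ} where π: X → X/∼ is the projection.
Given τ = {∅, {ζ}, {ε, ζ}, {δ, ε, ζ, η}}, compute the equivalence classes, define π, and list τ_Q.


X/∼ = {[δ=ζ], [ε=η]}; |τ_Q| = 2.

Equivalence classes: [δ=ζ], [ε=η].
Quotient map π: X → X/∼ sends δ ↦ [δ=ζ], ε ↦ [ε=η], ζ ↦ [δ=ζ], η ↦ [ε=η].
For each subset V ⊆ X/∼, compute π^{-1}(V) ⊆ X and check whether π^{-1}(V) ∈ τ. V is open in τ_Q iff π^{-1}(V) ∈ τ.
  V = {}: π^{-1}(V) = ∅ ∈ τ ✓.
  V = {[δ=ζ]}: π^{-1}(V) = {δ, ζ} ∉ τ ✗.
  V = {[ε=η]}: π^{-1}(V) = {ε, η} ∉ τ ✗.
  V = {[δ=ζ], [ε=η]}: π^{-1}(V) = {δ, ε, ζ, η} ∈ τ ✓.
Open sets in the quotient: τ_Q = {{}, {[δ=ζ], [ε=η]}} (2 elements).


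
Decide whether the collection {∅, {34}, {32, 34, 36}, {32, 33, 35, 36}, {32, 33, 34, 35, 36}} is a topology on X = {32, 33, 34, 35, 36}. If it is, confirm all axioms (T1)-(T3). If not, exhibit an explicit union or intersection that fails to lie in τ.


τ is NOT a topology on X.

Axiom (T1): ∅ ∈ τ? Yes; X ∈ τ? Yes.
Axiom (T2/T3): check pairwise unions and intersections of members of τ.
Counterexample for (T3): {32, 34, 36} ∩ {32, 33, 35, 36} = {32, 36} ∉ τ. Therefore τ is NOT a topology.


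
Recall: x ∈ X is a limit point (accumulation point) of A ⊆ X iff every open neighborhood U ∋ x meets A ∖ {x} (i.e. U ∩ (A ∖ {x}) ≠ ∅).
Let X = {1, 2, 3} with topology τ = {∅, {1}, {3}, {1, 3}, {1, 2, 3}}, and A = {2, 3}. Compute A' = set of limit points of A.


A' = {2}

For each x ∈ X, list the open sets U ∈ τ with x ∈ U, then check whether U ∩ (A ∖ {x}) ≠ ∅ for every such U.
  x = 1: open {1} ∋ x has {1} ∩ (A ∖ {1}) = ∅, so x is NOT a limit point.
  x = 2: opens ∋ x are {1, 2, 3}; each meets A ∖ {2}, so x IS a limit point.
  x = 3: open {3} ∋ x has {3} ∩ (A ∖ {3}) = ∅, so x is NOT a limit point.
Collecting: A' = {2}.


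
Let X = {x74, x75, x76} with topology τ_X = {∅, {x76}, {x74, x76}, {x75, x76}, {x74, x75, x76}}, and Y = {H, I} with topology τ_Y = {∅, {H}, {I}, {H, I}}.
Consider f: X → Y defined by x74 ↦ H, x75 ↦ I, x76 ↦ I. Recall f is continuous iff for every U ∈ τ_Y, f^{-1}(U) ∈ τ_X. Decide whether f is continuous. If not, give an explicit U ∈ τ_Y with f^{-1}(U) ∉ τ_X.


f is NOT continuous.

Compute f^{-1}(U) for each U ∈ τ_Y:
  U = ∅: f^{-1}(U) = ∅ ∈ τ_X ✓.
  U = {H}: f^{-1}(U) = {x74} ∉ τ_X ✗.
  U = {I}: f^{-1}(U) = {x75, x76} ∈ τ_X ✓.
  U = {H, I}: f^{-1}(U) = {x74, x75, x76} ∈ τ_X ✓.
Found U = {H} with f^{-1}(U) = {x74} not in τ_X. Therefore f is NOT continuous.


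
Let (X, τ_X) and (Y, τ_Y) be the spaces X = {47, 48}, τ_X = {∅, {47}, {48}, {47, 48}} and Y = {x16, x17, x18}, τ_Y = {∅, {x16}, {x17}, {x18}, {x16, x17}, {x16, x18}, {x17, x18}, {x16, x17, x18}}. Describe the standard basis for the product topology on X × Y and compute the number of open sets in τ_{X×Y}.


Basis B = {∅ × ∅, {47} × {x16}, {47} × {x17}, {47} × {x18}, {48} × {x16}, {48} × {x17}, {48} × {x18}, {47} × {x16, x17}, {47} × {x16, x18}, {47, 48} × {x16}, {47} × {x17, x18}, {47, 48} × {x17}, {47, 48} × {x18}, {48} × {x16, x17}, {48} × {x16, x18}, {48} × {x17, x18}, {47} × {x16, x17, x18}, {48} × {x16, x17, x18}, {47, 48} × {x16, x17}, {47, 48} × {x16, x18}, {47, 48} × {x17, x18}, {47, 48} × {x16, x17, x18}}; |τ_{X×Y}| = 64.

Enumerate products U × V with U ∈ τ_X, V ∈ τ_Y (deduplicated):
  ∅ × ∅ = {} (∅)
  {47} × {x16} = {(47,x16)}
  {47} × {x17} = {(47,x17)}
  {47} × {x18} = {(47,x18)}
  {48} × {x16} = {(48,x16)}
  {48} × {x17} = {(48,x17)}
  {48} × {x18} = {(48,x18)}
  {47} × {x16, x17} = {(47,x16), (47,x17)}
  {47} × {x16, x18} = {(47,x16), (47,x18)}
  {47, 48} × {x16} = {(47,x16), (48,x16)}
  {47} × {x17, x18} = {(47,x17), (47,x18)}
  {47, 48} × {x17} = {(47,x17), (48,x17)}
  {47, 48} × {x18} = {(47,x18), (48,x18)}
  {48} × {x16, x17} = {(48,x16), (48,x17)}
  {48} × {x16, x18} = {(48,x16), (48,x18)}
  {48} × {x17, x18} = {(48,x17), (48,x18)}
  {47} × {x16, x17, x18} = {(47,x16), (47,x17), (47,x18)}
  {48} × {x16, x17, x18} = {(48,x16), (48,x17), (48,x18)}
  {47, 48} × {x16, x17} = {(47,x16), (47,x17), (48,x16), (48,x17)}
  {47, 48} × {x16, x18} = {(47,x16), (47,x18), (48,x16), (48,x18)}
  {47, 48} × {x17, x18} = {(47,x17), (47,x18), (48,x17), (48,x18)}
  {47, 48} × {x16, x17, x18} = {(47,x16), (47,x17), (47,x18), (48,x16), (48,x17), (48,x18)}
These 22 distinct sets form the basis B.
Close under arbitrary unions to get τ_{X×Y}; counting gives |τ_{X×Y}| = 64.


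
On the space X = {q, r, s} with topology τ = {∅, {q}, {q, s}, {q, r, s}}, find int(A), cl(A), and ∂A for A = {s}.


int(A) = ∅, cl(A) = {r, s}, ∂A = {r, s}.

Closed sets in (X, τ) are complements of opens:
  closed(X, τ) = {∅, {r}, {r, s}, {q, r, s}}.
int(A) = ⋃ {U ∈ τ : U ⊆ A}. Opens contained in A: ∅.
Taking the union of these: int(A) = ∅.
cl(A) = ⋂ {C closed : A ⊆ C}. Closed sets containing A: {r, s}, {q, r, s}.
Intersecting these: cl(A) = {r, s}.
∂A = cl(A) ∖ int(A) = {r, s} ∖ ∅ = {r, s}.


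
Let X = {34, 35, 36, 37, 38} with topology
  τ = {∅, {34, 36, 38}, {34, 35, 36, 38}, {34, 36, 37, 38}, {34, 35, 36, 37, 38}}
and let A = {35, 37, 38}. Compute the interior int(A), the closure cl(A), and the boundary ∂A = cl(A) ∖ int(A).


int(A) = ∅, cl(A) = {34, 35, 36, 37, 38}, ∂A = {34, 35, 36, 37, 38}.

Closed sets in (X, τ) are complements of opens:
  closed(X, τ) = {∅, {35}, {37}, {35, 37}, {34, 35, 36, 37, 38}}.
int(A) = ⋃ {U ∈ τ : U ⊆ A}. Opens contained in A: ∅.
Taking the union of these: int(A) = ∅.
cl(A) = ⋂ {C closed : A ⊆ C}. Closed sets containing A: {34, 35, 36, 37, 38}.
Intersecting these: cl(A) = {34, 35, 36, 37, 38}.
∂A = cl(A) ∖ int(A) = {34, 35, 36, 37, 38} ∖ ∅ = {34, 35, 36, 37, 38}.


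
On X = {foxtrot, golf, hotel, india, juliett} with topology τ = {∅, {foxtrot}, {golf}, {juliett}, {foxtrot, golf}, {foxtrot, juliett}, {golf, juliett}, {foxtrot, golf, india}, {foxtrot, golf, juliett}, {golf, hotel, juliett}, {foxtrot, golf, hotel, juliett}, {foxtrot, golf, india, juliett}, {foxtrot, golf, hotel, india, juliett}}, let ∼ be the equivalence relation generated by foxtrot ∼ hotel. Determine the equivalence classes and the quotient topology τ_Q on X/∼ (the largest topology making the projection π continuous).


X/∼ = {[foxtrot=hotel], [golf], [india], [juliett]}; |τ_Q| = 6.

Equivalence classes: [foxtrot=hotel], [golf], [india], [juliett].
Quotient map π: X → X/∼ sends foxtrot ↦ [foxtrot=hotel], golf ↦ [golf], hotel ↦ [foxtrot=hotel], india ↦ [india], juliett ↦ [juliett].
For each subset V ⊆ X/∼, compute π^{-1}(V) ⊆ X and check whether π^{-1}(V) ∈ τ. V is open in τ_Q iff π^{-1}(V) ∈ τ.
  V = {}: π^{-1}(V) = ∅ ∈ τ ✓.
  V = {[foxtrot=hotel]}: π^{-1}(V) = {foxtrot, hotel} ∉ τ ✗.
  V = {[golf]}: π^{-1}(V) = {golf} ∈ τ ✓.
  V = {[foxtrot=hotel], [golf]}: π^{-1}(V) = {foxtrot, golf, hotel} ∉ τ ✗.
  V = {[india]}: π^{-1}(V) = {india} ∉ τ ✗.
  V = {[foxtrot=hotel], [india]}: π^{-1}(V) = {foxtrot, hotel, india} ∉ τ ✗.
  V = {[golf], [india]}: π^{-1}(V) = {golf, india} ∉ τ ✗.
  V = {[foxtrot=hotel], [golf], [india]}: π^{-1}(V) = {foxtrot, golf, hotel, india} ∉ τ ✗.
  V = {[juliett]}: π^{-1}(V) = {juliett} ∈ τ ✓.
  V = {[foxtrot=hotel], [juliett]}: π^{-1}(V) = {foxtrot, hotel, juliett} ∉ τ ✗.
  V = {[golf], [juliett]}: π^{-1}(V) = {golf, juliett} ∈ τ ✓.
  V = {[foxtrot=hotel], [golf], [juliett]}: π^{-1}(V) = {foxtrot, golf, hotel, juliett} ∈ τ ✓.
  V = {[india], [juliett]}: π^{-1}(V) = {india, juliett} ∉ τ ✗.
  V = {[foxtrot=hotel], [india], [juliett]}: π^{-1}(V) = {foxtrot, hotel, india, juliett} ∉ τ ✗.
  V = {[golf], [india], [juliett]}: π^{-1}(V) = {golf, india, juliett} ∉ τ ✗.
  V = {[foxtrot=hotel], [golf], [india], [juliett]}: π^{-1}(V) = {foxtrot, golf, hotel, india, juliett} ∈ τ ✓.
Open sets in the quotient: τ_Q = {{}, {[golf]}, {[juliett]}, {[golf], [juliett]}, {[foxtrot=hotel], [golf], [juliett]}, {[foxtrot=hotel], [golf], [india], [juliett]}} (6 elements).
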